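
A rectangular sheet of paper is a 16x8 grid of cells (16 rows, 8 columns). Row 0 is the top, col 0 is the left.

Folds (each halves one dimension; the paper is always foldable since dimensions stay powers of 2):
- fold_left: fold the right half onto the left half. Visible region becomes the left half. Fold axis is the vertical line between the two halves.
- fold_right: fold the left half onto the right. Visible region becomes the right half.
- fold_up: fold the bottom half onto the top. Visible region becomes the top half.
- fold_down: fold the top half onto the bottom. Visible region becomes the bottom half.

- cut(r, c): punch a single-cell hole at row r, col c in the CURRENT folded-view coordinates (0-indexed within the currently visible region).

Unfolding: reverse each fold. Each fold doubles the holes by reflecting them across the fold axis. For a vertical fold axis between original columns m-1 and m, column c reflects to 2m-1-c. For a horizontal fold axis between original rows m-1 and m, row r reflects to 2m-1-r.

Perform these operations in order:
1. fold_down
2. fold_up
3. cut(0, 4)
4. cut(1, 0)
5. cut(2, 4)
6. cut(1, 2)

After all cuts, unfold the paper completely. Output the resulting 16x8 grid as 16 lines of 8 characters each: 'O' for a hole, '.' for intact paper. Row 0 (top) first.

Answer: ....O...
O.O.....
....O...
........
........
....O...
O.O.....
....O...
....O...
O.O.....
....O...
........
........
....O...
O.O.....
....O...

Derivation:
Op 1 fold_down: fold axis h@8; visible region now rows[8,16) x cols[0,8) = 8x8
Op 2 fold_up: fold axis h@12; visible region now rows[8,12) x cols[0,8) = 4x8
Op 3 cut(0, 4): punch at orig (8,4); cuts so far [(8, 4)]; region rows[8,12) x cols[0,8) = 4x8
Op 4 cut(1, 0): punch at orig (9,0); cuts so far [(8, 4), (9, 0)]; region rows[8,12) x cols[0,8) = 4x8
Op 5 cut(2, 4): punch at orig (10,4); cuts so far [(8, 4), (9, 0), (10, 4)]; region rows[8,12) x cols[0,8) = 4x8
Op 6 cut(1, 2): punch at orig (9,2); cuts so far [(8, 4), (9, 0), (9, 2), (10, 4)]; region rows[8,12) x cols[0,8) = 4x8
Unfold 1 (reflect across h@12): 8 holes -> [(8, 4), (9, 0), (9, 2), (10, 4), (13, 4), (14, 0), (14, 2), (15, 4)]
Unfold 2 (reflect across h@8): 16 holes -> [(0, 4), (1, 0), (1, 2), (2, 4), (5, 4), (6, 0), (6, 2), (7, 4), (8, 4), (9, 0), (9, 2), (10, 4), (13, 4), (14, 0), (14, 2), (15, 4)]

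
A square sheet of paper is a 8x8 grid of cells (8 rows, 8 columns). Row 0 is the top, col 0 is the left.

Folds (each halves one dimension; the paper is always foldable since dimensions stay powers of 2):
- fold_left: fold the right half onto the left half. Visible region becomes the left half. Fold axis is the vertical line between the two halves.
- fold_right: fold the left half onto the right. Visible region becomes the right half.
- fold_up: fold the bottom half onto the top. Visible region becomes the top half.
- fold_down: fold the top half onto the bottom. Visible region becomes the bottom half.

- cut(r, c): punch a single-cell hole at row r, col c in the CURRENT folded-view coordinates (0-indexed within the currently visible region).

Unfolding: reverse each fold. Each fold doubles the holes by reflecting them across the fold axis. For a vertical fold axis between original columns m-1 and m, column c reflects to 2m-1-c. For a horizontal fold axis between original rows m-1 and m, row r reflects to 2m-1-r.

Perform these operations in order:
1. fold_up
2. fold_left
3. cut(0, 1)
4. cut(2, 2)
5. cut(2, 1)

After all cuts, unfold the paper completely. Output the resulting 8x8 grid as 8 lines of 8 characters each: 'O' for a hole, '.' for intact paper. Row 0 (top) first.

Op 1 fold_up: fold axis h@4; visible region now rows[0,4) x cols[0,8) = 4x8
Op 2 fold_left: fold axis v@4; visible region now rows[0,4) x cols[0,4) = 4x4
Op 3 cut(0, 1): punch at orig (0,1); cuts so far [(0, 1)]; region rows[0,4) x cols[0,4) = 4x4
Op 4 cut(2, 2): punch at orig (2,2); cuts so far [(0, 1), (2, 2)]; region rows[0,4) x cols[0,4) = 4x4
Op 5 cut(2, 1): punch at orig (2,1); cuts so far [(0, 1), (2, 1), (2, 2)]; region rows[0,4) x cols[0,4) = 4x4
Unfold 1 (reflect across v@4): 6 holes -> [(0, 1), (0, 6), (2, 1), (2, 2), (2, 5), (2, 6)]
Unfold 2 (reflect across h@4): 12 holes -> [(0, 1), (0, 6), (2, 1), (2, 2), (2, 5), (2, 6), (5, 1), (5, 2), (5, 5), (5, 6), (7, 1), (7, 6)]

Answer: .O....O.
........
.OO..OO.
........
........
.OO..OO.
........
.O....O.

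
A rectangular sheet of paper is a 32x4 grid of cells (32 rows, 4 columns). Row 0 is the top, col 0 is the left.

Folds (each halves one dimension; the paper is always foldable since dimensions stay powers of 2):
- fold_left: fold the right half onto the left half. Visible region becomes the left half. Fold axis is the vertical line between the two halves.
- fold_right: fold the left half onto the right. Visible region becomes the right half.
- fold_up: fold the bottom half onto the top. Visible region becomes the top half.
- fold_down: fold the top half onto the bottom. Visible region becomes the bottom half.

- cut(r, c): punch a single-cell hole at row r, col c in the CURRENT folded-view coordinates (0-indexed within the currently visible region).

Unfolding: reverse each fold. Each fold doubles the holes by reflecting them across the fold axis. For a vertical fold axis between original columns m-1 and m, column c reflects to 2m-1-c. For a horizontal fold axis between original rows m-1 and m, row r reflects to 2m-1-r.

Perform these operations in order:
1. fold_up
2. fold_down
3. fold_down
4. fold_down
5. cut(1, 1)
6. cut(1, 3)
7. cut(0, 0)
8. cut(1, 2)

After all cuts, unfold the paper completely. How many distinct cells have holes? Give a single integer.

Op 1 fold_up: fold axis h@16; visible region now rows[0,16) x cols[0,4) = 16x4
Op 2 fold_down: fold axis h@8; visible region now rows[8,16) x cols[0,4) = 8x4
Op 3 fold_down: fold axis h@12; visible region now rows[12,16) x cols[0,4) = 4x4
Op 4 fold_down: fold axis h@14; visible region now rows[14,16) x cols[0,4) = 2x4
Op 5 cut(1, 1): punch at orig (15,1); cuts so far [(15, 1)]; region rows[14,16) x cols[0,4) = 2x4
Op 6 cut(1, 3): punch at orig (15,3); cuts so far [(15, 1), (15, 3)]; region rows[14,16) x cols[0,4) = 2x4
Op 7 cut(0, 0): punch at orig (14,0); cuts so far [(14, 0), (15, 1), (15, 3)]; region rows[14,16) x cols[0,4) = 2x4
Op 8 cut(1, 2): punch at orig (15,2); cuts so far [(14, 0), (15, 1), (15, 2), (15, 3)]; region rows[14,16) x cols[0,4) = 2x4
Unfold 1 (reflect across h@14): 8 holes -> [(12, 1), (12, 2), (12, 3), (13, 0), (14, 0), (15, 1), (15, 2), (15, 3)]
Unfold 2 (reflect across h@12): 16 holes -> [(8, 1), (8, 2), (8, 3), (9, 0), (10, 0), (11, 1), (11, 2), (11, 3), (12, 1), (12, 2), (12, 3), (13, 0), (14, 0), (15, 1), (15, 2), (15, 3)]
Unfold 3 (reflect across h@8): 32 holes -> [(0, 1), (0, 2), (0, 3), (1, 0), (2, 0), (3, 1), (3, 2), (3, 3), (4, 1), (4, 2), (4, 3), (5, 0), (6, 0), (7, 1), (7, 2), (7, 3), (8, 1), (8, 2), (8, 3), (9, 0), (10, 0), (11, 1), (11, 2), (11, 3), (12, 1), (12, 2), (12, 3), (13, 0), (14, 0), (15, 1), (15, 2), (15, 3)]
Unfold 4 (reflect across h@16): 64 holes -> [(0, 1), (0, 2), (0, 3), (1, 0), (2, 0), (3, 1), (3, 2), (3, 3), (4, 1), (4, 2), (4, 3), (5, 0), (6, 0), (7, 1), (7, 2), (7, 3), (8, 1), (8, 2), (8, 3), (9, 0), (10, 0), (11, 1), (11, 2), (11, 3), (12, 1), (12, 2), (12, 3), (13, 0), (14, 0), (15, 1), (15, 2), (15, 3), (16, 1), (16, 2), (16, 3), (17, 0), (18, 0), (19, 1), (19, 2), (19, 3), (20, 1), (20, 2), (20, 3), (21, 0), (22, 0), (23, 1), (23, 2), (23, 3), (24, 1), (24, 2), (24, 3), (25, 0), (26, 0), (27, 1), (27, 2), (27, 3), (28, 1), (28, 2), (28, 3), (29, 0), (30, 0), (31, 1), (31, 2), (31, 3)]

Answer: 64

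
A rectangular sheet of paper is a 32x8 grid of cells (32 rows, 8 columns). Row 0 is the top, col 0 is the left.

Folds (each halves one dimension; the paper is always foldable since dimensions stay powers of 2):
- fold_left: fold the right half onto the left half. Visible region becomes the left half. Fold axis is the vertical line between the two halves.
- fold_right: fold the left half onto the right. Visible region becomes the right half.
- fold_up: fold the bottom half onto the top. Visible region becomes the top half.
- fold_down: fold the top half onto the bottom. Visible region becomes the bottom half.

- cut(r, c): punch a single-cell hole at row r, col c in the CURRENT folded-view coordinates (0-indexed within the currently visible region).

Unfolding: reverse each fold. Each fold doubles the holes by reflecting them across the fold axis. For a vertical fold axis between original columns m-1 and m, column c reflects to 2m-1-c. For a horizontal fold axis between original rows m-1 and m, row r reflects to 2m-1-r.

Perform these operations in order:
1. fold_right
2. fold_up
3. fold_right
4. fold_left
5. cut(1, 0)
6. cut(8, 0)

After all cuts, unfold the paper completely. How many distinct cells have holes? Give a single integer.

Op 1 fold_right: fold axis v@4; visible region now rows[0,32) x cols[4,8) = 32x4
Op 2 fold_up: fold axis h@16; visible region now rows[0,16) x cols[4,8) = 16x4
Op 3 fold_right: fold axis v@6; visible region now rows[0,16) x cols[6,8) = 16x2
Op 4 fold_left: fold axis v@7; visible region now rows[0,16) x cols[6,7) = 16x1
Op 5 cut(1, 0): punch at orig (1,6); cuts so far [(1, 6)]; region rows[0,16) x cols[6,7) = 16x1
Op 6 cut(8, 0): punch at orig (8,6); cuts so far [(1, 6), (8, 6)]; region rows[0,16) x cols[6,7) = 16x1
Unfold 1 (reflect across v@7): 4 holes -> [(1, 6), (1, 7), (8, 6), (8, 7)]
Unfold 2 (reflect across v@6): 8 holes -> [(1, 4), (1, 5), (1, 6), (1, 7), (8, 4), (8, 5), (8, 6), (8, 7)]
Unfold 3 (reflect across h@16): 16 holes -> [(1, 4), (1, 5), (1, 6), (1, 7), (8, 4), (8, 5), (8, 6), (8, 7), (23, 4), (23, 5), (23, 6), (23, 7), (30, 4), (30, 5), (30, 6), (30, 7)]
Unfold 4 (reflect across v@4): 32 holes -> [(1, 0), (1, 1), (1, 2), (1, 3), (1, 4), (1, 5), (1, 6), (1, 7), (8, 0), (8, 1), (8, 2), (8, 3), (8, 4), (8, 5), (8, 6), (8, 7), (23, 0), (23, 1), (23, 2), (23, 3), (23, 4), (23, 5), (23, 6), (23, 7), (30, 0), (30, 1), (30, 2), (30, 3), (30, 4), (30, 5), (30, 6), (30, 7)]

Answer: 32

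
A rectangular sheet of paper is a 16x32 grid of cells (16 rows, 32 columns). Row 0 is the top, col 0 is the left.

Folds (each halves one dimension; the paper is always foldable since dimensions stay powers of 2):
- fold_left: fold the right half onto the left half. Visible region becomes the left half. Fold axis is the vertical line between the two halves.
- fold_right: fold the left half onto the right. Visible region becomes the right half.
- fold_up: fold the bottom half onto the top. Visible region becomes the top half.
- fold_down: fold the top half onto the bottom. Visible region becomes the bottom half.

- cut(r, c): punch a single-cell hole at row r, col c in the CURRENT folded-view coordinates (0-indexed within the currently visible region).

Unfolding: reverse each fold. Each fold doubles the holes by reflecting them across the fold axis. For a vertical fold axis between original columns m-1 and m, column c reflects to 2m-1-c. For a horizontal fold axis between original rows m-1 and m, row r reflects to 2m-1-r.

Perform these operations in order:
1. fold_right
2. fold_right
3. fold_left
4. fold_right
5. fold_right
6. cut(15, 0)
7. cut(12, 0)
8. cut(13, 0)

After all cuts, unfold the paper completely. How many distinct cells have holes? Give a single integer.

Op 1 fold_right: fold axis v@16; visible region now rows[0,16) x cols[16,32) = 16x16
Op 2 fold_right: fold axis v@24; visible region now rows[0,16) x cols[24,32) = 16x8
Op 3 fold_left: fold axis v@28; visible region now rows[0,16) x cols[24,28) = 16x4
Op 4 fold_right: fold axis v@26; visible region now rows[0,16) x cols[26,28) = 16x2
Op 5 fold_right: fold axis v@27; visible region now rows[0,16) x cols[27,28) = 16x1
Op 6 cut(15, 0): punch at orig (15,27); cuts so far [(15, 27)]; region rows[0,16) x cols[27,28) = 16x1
Op 7 cut(12, 0): punch at orig (12,27); cuts so far [(12, 27), (15, 27)]; region rows[0,16) x cols[27,28) = 16x1
Op 8 cut(13, 0): punch at orig (13,27); cuts so far [(12, 27), (13, 27), (15, 27)]; region rows[0,16) x cols[27,28) = 16x1
Unfold 1 (reflect across v@27): 6 holes -> [(12, 26), (12, 27), (13, 26), (13, 27), (15, 26), (15, 27)]
Unfold 2 (reflect across v@26): 12 holes -> [(12, 24), (12, 25), (12, 26), (12, 27), (13, 24), (13, 25), (13, 26), (13, 27), (15, 24), (15, 25), (15, 26), (15, 27)]
Unfold 3 (reflect across v@28): 24 holes -> [(12, 24), (12, 25), (12, 26), (12, 27), (12, 28), (12, 29), (12, 30), (12, 31), (13, 24), (13, 25), (13, 26), (13, 27), (13, 28), (13, 29), (13, 30), (13, 31), (15, 24), (15, 25), (15, 26), (15, 27), (15, 28), (15, 29), (15, 30), (15, 31)]
Unfold 4 (reflect across v@24): 48 holes -> [(12, 16), (12, 17), (12, 18), (12, 19), (12, 20), (12, 21), (12, 22), (12, 23), (12, 24), (12, 25), (12, 26), (12, 27), (12, 28), (12, 29), (12, 30), (12, 31), (13, 16), (13, 17), (13, 18), (13, 19), (13, 20), (13, 21), (13, 22), (13, 23), (13, 24), (13, 25), (13, 26), (13, 27), (13, 28), (13, 29), (13, 30), (13, 31), (15, 16), (15, 17), (15, 18), (15, 19), (15, 20), (15, 21), (15, 22), (15, 23), (15, 24), (15, 25), (15, 26), (15, 27), (15, 28), (15, 29), (15, 30), (15, 31)]
Unfold 5 (reflect across v@16): 96 holes -> [(12, 0), (12, 1), (12, 2), (12, 3), (12, 4), (12, 5), (12, 6), (12, 7), (12, 8), (12, 9), (12, 10), (12, 11), (12, 12), (12, 13), (12, 14), (12, 15), (12, 16), (12, 17), (12, 18), (12, 19), (12, 20), (12, 21), (12, 22), (12, 23), (12, 24), (12, 25), (12, 26), (12, 27), (12, 28), (12, 29), (12, 30), (12, 31), (13, 0), (13, 1), (13, 2), (13, 3), (13, 4), (13, 5), (13, 6), (13, 7), (13, 8), (13, 9), (13, 10), (13, 11), (13, 12), (13, 13), (13, 14), (13, 15), (13, 16), (13, 17), (13, 18), (13, 19), (13, 20), (13, 21), (13, 22), (13, 23), (13, 24), (13, 25), (13, 26), (13, 27), (13, 28), (13, 29), (13, 30), (13, 31), (15, 0), (15, 1), (15, 2), (15, 3), (15, 4), (15, 5), (15, 6), (15, 7), (15, 8), (15, 9), (15, 10), (15, 11), (15, 12), (15, 13), (15, 14), (15, 15), (15, 16), (15, 17), (15, 18), (15, 19), (15, 20), (15, 21), (15, 22), (15, 23), (15, 24), (15, 25), (15, 26), (15, 27), (15, 28), (15, 29), (15, 30), (15, 31)]

Answer: 96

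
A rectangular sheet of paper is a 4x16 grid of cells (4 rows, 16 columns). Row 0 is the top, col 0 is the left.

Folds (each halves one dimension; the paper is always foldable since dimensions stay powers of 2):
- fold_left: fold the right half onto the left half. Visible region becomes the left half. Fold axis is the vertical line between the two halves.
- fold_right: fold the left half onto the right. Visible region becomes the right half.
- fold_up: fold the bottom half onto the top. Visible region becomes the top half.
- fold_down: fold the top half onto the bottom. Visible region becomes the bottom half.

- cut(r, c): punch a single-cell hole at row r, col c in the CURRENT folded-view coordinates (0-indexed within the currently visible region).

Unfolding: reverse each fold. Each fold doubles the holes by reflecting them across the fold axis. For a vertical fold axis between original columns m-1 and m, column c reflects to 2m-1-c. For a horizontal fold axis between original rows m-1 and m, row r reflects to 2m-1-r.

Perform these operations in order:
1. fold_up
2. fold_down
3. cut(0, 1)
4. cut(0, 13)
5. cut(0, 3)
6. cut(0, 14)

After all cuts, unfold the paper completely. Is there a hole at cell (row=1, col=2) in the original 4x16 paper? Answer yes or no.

Op 1 fold_up: fold axis h@2; visible region now rows[0,2) x cols[0,16) = 2x16
Op 2 fold_down: fold axis h@1; visible region now rows[1,2) x cols[0,16) = 1x16
Op 3 cut(0, 1): punch at orig (1,1); cuts so far [(1, 1)]; region rows[1,2) x cols[0,16) = 1x16
Op 4 cut(0, 13): punch at orig (1,13); cuts so far [(1, 1), (1, 13)]; region rows[1,2) x cols[0,16) = 1x16
Op 5 cut(0, 3): punch at orig (1,3); cuts so far [(1, 1), (1, 3), (1, 13)]; region rows[1,2) x cols[0,16) = 1x16
Op 6 cut(0, 14): punch at orig (1,14); cuts so far [(1, 1), (1, 3), (1, 13), (1, 14)]; region rows[1,2) x cols[0,16) = 1x16
Unfold 1 (reflect across h@1): 8 holes -> [(0, 1), (0, 3), (0, 13), (0, 14), (1, 1), (1, 3), (1, 13), (1, 14)]
Unfold 2 (reflect across h@2): 16 holes -> [(0, 1), (0, 3), (0, 13), (0, 14), (1, 1), (1, 3), (1, 13), (1, 14), (2, 1), (2, 3), (2, 13), (2, 14), (3, 1), (3, 3), (3, 13), (3, 14)]
Holes: [(0, 1), (0, 3), (0, 13), (0, 14), (1, 1), (1, 3), (1, 13), (1, 14), (2, 1), (2, 3), (2, 13), (2, 14), (3, 1), (3, 3), (3, 13), (3, 14)]

Answer: no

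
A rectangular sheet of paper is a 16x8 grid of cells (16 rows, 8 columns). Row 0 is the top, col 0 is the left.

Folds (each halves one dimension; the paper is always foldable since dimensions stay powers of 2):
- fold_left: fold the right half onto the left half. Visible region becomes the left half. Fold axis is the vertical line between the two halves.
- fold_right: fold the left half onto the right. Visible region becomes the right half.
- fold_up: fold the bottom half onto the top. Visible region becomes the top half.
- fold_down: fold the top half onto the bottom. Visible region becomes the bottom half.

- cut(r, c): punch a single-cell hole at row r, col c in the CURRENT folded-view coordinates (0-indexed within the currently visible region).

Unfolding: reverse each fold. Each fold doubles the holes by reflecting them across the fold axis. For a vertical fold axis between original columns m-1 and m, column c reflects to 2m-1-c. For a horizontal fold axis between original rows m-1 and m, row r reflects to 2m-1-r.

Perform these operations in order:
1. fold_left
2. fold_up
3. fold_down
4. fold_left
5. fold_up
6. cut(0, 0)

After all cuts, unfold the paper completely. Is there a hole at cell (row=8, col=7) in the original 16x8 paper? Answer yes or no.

Answer: yes

Derivation:
Op 1 fold_left: fold axis v@4; visible region now rows[0,16) x cols[0,4) = 16x4
Op 2 fold_up: fold axis h@8; visible region now rows[0,8) x cols[0,4) = 8x4
Op 3 fold_down: fold axis h@4; visible region now rows[4,8) x cols[0,4) = 4x4
Op 4 fold_left: fold axis v@2; visible region now rows[4,8) x cols[0,2) = 4x2
Op 5 fold_up: fold axis h@6; visible region now rows[4,6) x cols[0,2) = 2x2
Op 6 cut(0, 0): punch at orig (4,0); cuts so far [(4, 0)]; region rows[4,6) x cols[0,2) = 2x2
Unfold 1 (reflect across h@6): 2 holes -> [(4, 0), (7, 0)]
Unfold 2 (reflect across v@2): 4 holes -> [(4, 0), (4, 3), (7, 0), (7, 3)]
Unfold 3 (reflect across h@4): 8 holes -> [(0, 0), (0, 3), (3, 0), (3, 3), (4, 0), (4, 3), (7, 0), (7, 3)]
Unfold 4 (reflect across h@8): 16 holes -> [(0, 0), (0, 3), (3, 0), (3, 3), (4, 0), (4, 3), (7, 0), (7, 3), (8, 0), (8, 3), (11, 0), (11, 3), (12, 0), (12, 3), (15, 0), (15, 3)]
Unfold 5 (reflect across v@4): 32 holes -> [(0, 0), (0, 3), (0, 4), (0, 7), (3, 0), (3, 3), (3, 4), (3, 7), (4, 0), (4, 3), (4, 4), (4, 7), (7, 0), (7, 3), (7, 4), (7, 7), (8, 0), (8, 3), (8, 4), (8, 7), (11, 0), (11, 3), (11, 4), (11, 7), (12, 0), (12, 3), (12, 4), (12, 7), (15, 0), (15, 3), (15, 4), (15, 7)]
Holes: [(0, 0), (0, 3), (0, 4), (0, 7), (3, 0), (3, 3), (3, 4), (3, 7), (4, 0), (4, 3), (4, 4), (4, 7), (7, 0), (7, 3), (7, 4), (7, 7), (8, 0), (8, 3), (8, 4), (8, 7), (11, 0), (11, 3), (11, 4), (11, 7), (12, 0), (12, 3), (12, 4), (12, 7), (15, 0), (15, 3), (15, 4), (15, 7)]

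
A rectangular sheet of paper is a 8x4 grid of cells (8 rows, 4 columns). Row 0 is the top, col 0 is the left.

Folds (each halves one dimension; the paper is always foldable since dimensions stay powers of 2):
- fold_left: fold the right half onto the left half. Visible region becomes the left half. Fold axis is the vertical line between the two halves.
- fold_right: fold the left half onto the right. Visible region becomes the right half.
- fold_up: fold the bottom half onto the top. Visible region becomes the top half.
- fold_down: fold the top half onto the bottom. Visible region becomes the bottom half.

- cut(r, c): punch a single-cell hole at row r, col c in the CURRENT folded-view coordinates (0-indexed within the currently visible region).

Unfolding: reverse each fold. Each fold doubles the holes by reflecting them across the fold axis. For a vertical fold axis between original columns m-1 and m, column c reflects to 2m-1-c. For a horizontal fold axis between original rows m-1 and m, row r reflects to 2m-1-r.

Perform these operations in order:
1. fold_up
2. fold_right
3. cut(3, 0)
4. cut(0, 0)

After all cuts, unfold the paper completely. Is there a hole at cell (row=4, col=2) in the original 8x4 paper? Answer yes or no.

Answer: yes

Derivation:
Op 1 fold_up: fold axis h@4; visible region now rows[0,4) x cols[0,4) = 4x4
Op 2 fold_right: fold axis v@2; visible region now rows[0,4) x cols[2,4) = 4x2
Op 3 cut(3, 0): punch at orig (3,2); cuts so far [(3, 2)]; region rows[0,4) x cols[2,4) = 4x2
Op 4 cut(0, 0): punch at orig (0,2); cuts so far [(0, 2), (3, 2)]; region rows[0,4) x cols[2,4) = 4x2
Unfold 1 (reflect across v@2): 4 holes -> [(0, 1), (0, 2), (3, 1), (3, 2)]
Unfold 2 (reflect across h@4): 8 holes -> [(0, 1), (0, 2), (3, 1), (3, 2), (4, 1), (4, 2), (7, 1), (7, 2)]
Holes: [(0, 1), (0, 2), (3, 1), (3, 2), (4, 1), (4, 2), (7, 1), (7, 2)]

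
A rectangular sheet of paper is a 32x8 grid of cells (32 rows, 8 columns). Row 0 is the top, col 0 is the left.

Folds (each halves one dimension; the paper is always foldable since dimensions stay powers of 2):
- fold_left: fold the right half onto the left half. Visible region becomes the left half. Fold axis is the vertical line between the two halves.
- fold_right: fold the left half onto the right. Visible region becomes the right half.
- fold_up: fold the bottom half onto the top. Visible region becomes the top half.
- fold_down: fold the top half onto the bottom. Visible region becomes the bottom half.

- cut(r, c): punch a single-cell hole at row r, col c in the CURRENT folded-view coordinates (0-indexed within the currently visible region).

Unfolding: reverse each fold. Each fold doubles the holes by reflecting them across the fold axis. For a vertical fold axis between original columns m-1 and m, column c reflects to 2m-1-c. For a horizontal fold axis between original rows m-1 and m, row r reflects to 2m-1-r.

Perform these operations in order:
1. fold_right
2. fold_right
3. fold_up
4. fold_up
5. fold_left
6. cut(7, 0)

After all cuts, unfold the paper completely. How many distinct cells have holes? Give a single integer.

Op 1 fold_right: fold axis v@4; visible region now rows[0,32) x cols[4,8) = 32x4
Op 2 fold_right: fold axis v@6; visible region now rows[0,32) x cols[6,8) = 32x2
Op 3 fold_up: fold axis h@16; visible region now rows[0,16) x cols[6,8) = 16x2
Op 4 fold_up: fold axis h@8; visible region now rows[0,8) x cols[6,8) = 8x2
Op 5 fold_left: fold axis v@7; visible region now rows[0,8) x cols[6,7) = 8x1
Op 6 cut(7, 0): punch at orig (7,6); cuts so far [(7, 6)]; region rows[0,8) x cols[6,7) = 8x1
Unfold 1 (reflect across v@7): 2 holes -> [(7, 6), (7, 7)]
Unfold 2 (reflect across h@8): 4 holes -> [(7, 6), (7, 7), (8, 6), (8, 7)]
Unfold 3 (reflect across h@16): 8 holes -> [(7, 6), (7, 7), (8, 6), (8, 7), (23, 6), (23, 7), (24, 6), (24, 7)]
Unfold 4 (reflect across v@6): 16 holes -> [(7, 4), (7, 5), (7, 6), (7, 7), (8, 4), (8, 5), (8, 6), (8, 7), (23, 4), (23, 5), (23, 6), (23, 7), (24, 4), (24, 5), (24, 6), (24, 7)]
Unfold 5 (reflect across v@4): 32 holes -> [(7, 0), (7, 1), (7, 2), (7, 3), (7, 4), (7, 5), (7, 6), (7, 7), (8, 0), (8, 1), (8, 2), (8, 3), (8, 4), (8, 5), (8, 6), (8, 7), (23, 0), (23, 1), (23, 2), (23, 3), (23, 4), (23, 5), (23, 6), (23, 7), (24, 0), (24, 1), (24, 2), (24, 3), (24, 4), (24, 5), (24, 6), (24, 7)]

Answer: 32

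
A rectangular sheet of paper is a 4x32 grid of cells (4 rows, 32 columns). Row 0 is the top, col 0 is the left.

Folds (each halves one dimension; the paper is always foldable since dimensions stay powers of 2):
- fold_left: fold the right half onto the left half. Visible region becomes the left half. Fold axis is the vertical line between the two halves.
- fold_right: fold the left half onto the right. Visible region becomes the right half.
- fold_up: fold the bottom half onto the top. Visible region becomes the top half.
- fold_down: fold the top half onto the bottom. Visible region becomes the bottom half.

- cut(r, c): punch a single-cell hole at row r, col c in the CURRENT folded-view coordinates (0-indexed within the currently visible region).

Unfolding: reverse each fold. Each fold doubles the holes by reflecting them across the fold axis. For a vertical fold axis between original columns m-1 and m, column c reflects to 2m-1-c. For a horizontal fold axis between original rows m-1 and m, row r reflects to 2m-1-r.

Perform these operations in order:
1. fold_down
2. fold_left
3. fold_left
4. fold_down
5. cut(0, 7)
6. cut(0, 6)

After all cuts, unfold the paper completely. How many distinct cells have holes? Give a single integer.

Answer: 32

Derivation:
Op 1 fold_down: fold axis h@2; visible region now rows[2,4) x cols[0,32) = 2x32
Op 2 fold_left: fold axis v@16; visible region now rows[2,4) x cols[0,16) = 2x16
Op 3 fold_left: fold axis v@8; visible region now rows[2,4) x cols[0,8) = 2x8
Op 4 fold_down: fold axis h@3; visible region now rows[3,4) x cols[0,8) = 1x8
Op 5 cut(0, 7): punch at orig (3,7); cuts so far [(3, 7)]; region rows[3,4) x cols[0,8) = 1x8
Op 6 cut(0, 6): punch at orig (3,6); cuts so far [(3, 6), (3, 7)]; region rows[3,4) x cols[0,8) = 1x8
Unfold 1 (reflect across h@3): 4 holes -> [(2, 6), (2, 7), (3, 6), (3, 7)]
Unfold 2 (reflect across v@8): 8 holes -> [(2, 6), (2, 7), (2, 8), (2, 9), (3, 6), (3, 7), (3, 8), (3, 9)]
Unfold 3 (reflect across v@16): 16 holes -> [(2, 6), (2, 7), (2, 8), (2, 9), (2, 22), (2, 23), (2, 24), (2, 25), (3, 6), (3, 7), (3, 8), (3, 9), (3, 22), (3, 23), (3, 24), (3, 25)]
Unfold 4 (reflect across h@2): 32 holes -> [(0, 6), (0, 7), (0, 8), (0, 9), (0, 22), (0, 23), (0, 24), (0, 25), (1, 6), (1, 7), (1, 8), (1, 9), (1, 22), (1, 23), (1, 24), (1, 25), (2, 6), (2, 7), (2, 8), (2, 9), (2, 22), (2, 23), (2, 24), (2, 25), (3, 6), (3, 7), (3, 8), (3, 9), (3, 22), (3, 23), (3, 24), (3, 25)]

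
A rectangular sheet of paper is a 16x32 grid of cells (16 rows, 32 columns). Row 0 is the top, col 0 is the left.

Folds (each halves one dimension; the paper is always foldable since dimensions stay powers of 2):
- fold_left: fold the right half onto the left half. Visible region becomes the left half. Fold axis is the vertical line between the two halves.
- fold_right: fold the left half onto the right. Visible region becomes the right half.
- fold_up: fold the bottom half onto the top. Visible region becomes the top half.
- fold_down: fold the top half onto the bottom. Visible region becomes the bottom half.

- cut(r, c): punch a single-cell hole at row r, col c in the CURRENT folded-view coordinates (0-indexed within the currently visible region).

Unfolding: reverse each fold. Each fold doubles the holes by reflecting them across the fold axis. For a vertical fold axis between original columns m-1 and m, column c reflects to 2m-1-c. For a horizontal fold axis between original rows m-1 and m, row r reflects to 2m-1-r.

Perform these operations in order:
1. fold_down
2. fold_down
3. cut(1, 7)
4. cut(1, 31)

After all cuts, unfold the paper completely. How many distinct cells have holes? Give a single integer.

Answer: 8

Derivation:
Op 1 fold_down: fold axis h@8; visible region now rows[8,16) x cols[0,32) = 8x32
Op 2 fold_down: fold axis h@12; visible region now rows[12,16) x cols[0,32) = 4x32
Op 3 cut(1, 7): punch at orig (13,7); cuts so far [(13, 7)]; region rows[12,16) x cols[0,32) = 4x32
Op 4 cut(1, 31): punch at orig (13,31); cuts so far [(13, 7), (13, 31)]; region rows[12,16) x cols[0,32) = 4x32
Unfold 1 (reflect across h@12): 4 holes -> [(10, 7), (10, 31), (13, 7), (13, 31)]
Unfold 2 (reflect across h@8): 8 holes -> [(2, 7), (2, 31), (5, 7), (5, 31), (10, 7), (10, 31), (13, 7), (13, 31)]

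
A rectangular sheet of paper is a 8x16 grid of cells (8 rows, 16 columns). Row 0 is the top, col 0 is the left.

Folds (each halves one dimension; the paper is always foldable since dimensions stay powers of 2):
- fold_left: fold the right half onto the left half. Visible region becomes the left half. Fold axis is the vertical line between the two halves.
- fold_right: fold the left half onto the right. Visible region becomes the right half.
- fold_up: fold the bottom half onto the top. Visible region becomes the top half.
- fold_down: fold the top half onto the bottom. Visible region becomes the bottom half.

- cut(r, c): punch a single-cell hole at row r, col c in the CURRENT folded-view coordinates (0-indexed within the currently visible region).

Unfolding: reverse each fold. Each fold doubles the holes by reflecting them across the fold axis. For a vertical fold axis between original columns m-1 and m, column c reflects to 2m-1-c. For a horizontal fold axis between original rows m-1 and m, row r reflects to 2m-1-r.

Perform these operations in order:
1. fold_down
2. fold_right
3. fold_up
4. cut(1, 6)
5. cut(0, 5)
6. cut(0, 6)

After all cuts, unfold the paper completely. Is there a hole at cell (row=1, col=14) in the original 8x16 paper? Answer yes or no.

Answer: yes

Derivation:
Op 1 fold_down: fold axis h@4; visible region now rows[4,8) x cols[0,16) = 4x16
Op 2 fold_right: fold axis v@8; visible region now rows[4,8) x cols[8,16) = 4x8
Op 3 fold_up: fold axis h@6; visible region now rows[4,6) x cols[8,16) = 2x8
Op 4 cut(1, 6): punch at orig (5,14); cuts so far [(5, 14)]; region rows[4,6) x cols[8,16) = 2x8
Op 5 cut(0, 5): punch at orig (4,13); cuts so far [(4, 13), (5, 14)]; region rows[4,6) x cols[8,16) = 2x8
Op 6 cut(0, 6): punch at orig (4,14); cuts so far [(4, 13), (4, 14), (5, 14)]; region rows[4,6) x cols[8,16) = 2x8
Unfold 1 (reflect across h@6): 6 holes -> [(4, 13), (4, 14), (5, 14), (6, 14), (7, 13), (7, 14)]
Unfold 2 (reflect across v@8): 12 holes -> [(4, 1), (4, 2), (4, 13), (4, 14), (5, 1), (5, 14), (6, 1), (6, 14), (7, 1), (7, 2), (7, 13), (7, 14)]
Unfold 3 (reflect across h@4): 24 holes -> [(0, 1), (0, 2), (0, 13), (0, 14), (1, 1), (1, 14), (2, 1), (2, 14), (3, 1), (3, 2), (3, 13), (3, 14), (4, 1), (4, 2), (4, 13), (4, 14), (5, 1), (5, 14), (6, 1), (6, 14), (7, 1), (7, 2), (7, 13), (7, 14)]
Holes: [(0, 1), (0, 2), (0, 13), (0, 14), (1, 1), (1, 14), (2, 1), (2, 14), (3, 1), (3, 2), (3, 13), (3, 14), (4, 1), (4, 2), (4, 13), (4, 14), (5, 1), (5, 14), (6, 1), (6, 14), (7, 1), (7, 2), (7, 13), (7, 14)]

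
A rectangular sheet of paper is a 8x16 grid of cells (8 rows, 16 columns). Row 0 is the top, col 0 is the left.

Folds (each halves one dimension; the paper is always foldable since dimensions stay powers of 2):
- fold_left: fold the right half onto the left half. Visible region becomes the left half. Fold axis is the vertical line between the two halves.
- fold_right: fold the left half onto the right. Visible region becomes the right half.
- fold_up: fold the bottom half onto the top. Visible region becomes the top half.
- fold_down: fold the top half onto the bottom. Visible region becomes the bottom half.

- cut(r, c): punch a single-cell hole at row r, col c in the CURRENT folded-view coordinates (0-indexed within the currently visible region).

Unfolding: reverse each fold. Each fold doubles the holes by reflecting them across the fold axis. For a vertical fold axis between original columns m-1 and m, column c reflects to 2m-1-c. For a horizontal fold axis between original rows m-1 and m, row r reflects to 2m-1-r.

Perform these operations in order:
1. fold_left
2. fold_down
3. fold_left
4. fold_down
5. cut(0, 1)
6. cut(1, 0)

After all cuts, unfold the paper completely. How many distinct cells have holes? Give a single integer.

Op 1 fold_left: fold axis v@8; visible region now rows[0,8) x cols[0,8) = 8x8
Op 2 fold_down: fold axis h@4; visible region now rows[4,8) x cols[0,8) = 4x8
Op 3 fold_left: fold axis v@4; visible region now rows[4,8) x cols[0,4) = 4x4
Op 4 fold_down: fold axis h@6; visible region now rows[6,8) x cols[0,4) = 2x4
Op 5 cut(0, 1): punch at orig (6,1); cuts so far [(6, 1)]; region rows[6,8) x cols[0,4) = 2x4
Op 6 cut(1, 0): punch at orig (7,0); cuts so far [(6, 1), (7, 0)]; region rows[6,8) x cols[0,4) = 2x4
Unfold 1 (reflect across h@6): 4 holes -> [(4, 0), (5, 1), (6, 1), (7, 0)]
Unfold 2 (reflect across v@4): 8 holes -> [(4, 0), (4, 7), (5, 1), (5, 6), (6, 1), (6, 6), (7, 0), (7, 7)]
Unfold 3 (reflect across h@4): 16 holes -> [(0, 0), (0, 7), (1, 1), (1, 6), (2, 1), (2, 6), (3, 0), (3, 7), (4, 0), (4, 7), (5, 1), (5, 6), (6, 1), (6, 6), (7, 0), (7, 7)]
Unfold 4 (reflect across v@8): 32 holes -> [(0, 0), (0, 7), (0, 8), (0, 15), (1, 1), (1, 6), (1, 9), (1, 14), (2, 1), (2, 6), (2, 9), (2, 14), (3, 0), (3, 7), (3, 8), (3, 15), (4, 0), (4, 7), (4, 8), (4, 15), (5, 1), (5, 6), (5, 9), (5, 14), (6, 1), (6, 6), (6, 9), (6, 14), (7, 0), (7, 7), (7, 8), (7, 15)]

Answer: 32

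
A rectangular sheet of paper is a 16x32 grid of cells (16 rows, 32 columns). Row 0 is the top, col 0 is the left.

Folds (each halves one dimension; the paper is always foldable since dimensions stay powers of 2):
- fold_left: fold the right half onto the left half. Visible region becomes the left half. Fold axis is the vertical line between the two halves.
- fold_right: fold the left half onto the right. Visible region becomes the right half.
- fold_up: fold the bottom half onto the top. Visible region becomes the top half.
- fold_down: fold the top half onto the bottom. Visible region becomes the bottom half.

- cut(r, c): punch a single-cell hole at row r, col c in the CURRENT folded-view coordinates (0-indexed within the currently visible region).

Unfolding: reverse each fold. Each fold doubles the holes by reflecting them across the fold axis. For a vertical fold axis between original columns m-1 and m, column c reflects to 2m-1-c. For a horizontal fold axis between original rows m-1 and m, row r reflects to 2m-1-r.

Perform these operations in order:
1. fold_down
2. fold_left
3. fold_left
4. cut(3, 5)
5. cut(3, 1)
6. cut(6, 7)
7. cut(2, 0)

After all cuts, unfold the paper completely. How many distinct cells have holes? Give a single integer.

Op 1 fold_down: fold axis h@8; visible region now rows[8,16) x cols[0,32) = 8x32
Op 2 fold_left: fold axis v@16; visible region now rows[8,16) x cols[0,16) = 8x16
Op 3 fold_left: fold axis v@8; visible region now rows[8,16) x cols[0,8) = 8x8
Op 4 cut(3, 5): punch at orig (11,5); cuts so far [(11, 5)]; region rows[8,16) x cols[0,8) = 8x8
Op 5 cut(3, 1): punch at orig (11,1); cuts so far [(11, 1), (11, 5)]; region rows[8,16) x cols[0,8) = 8x8
Op 6 cut(6, 7): punch at orig (14,7); cuts so far [(11, 1), (11, 5), (14, 7)]; region rows[8,16) x cols[0,8) = 8x8
Op 7 cut(2, 0): punch at orig (10,0); cuts so far [(10, 0), (11, 1), (11, 5), (14, 7)]; region rows[8,16) x cols[0,8) = 8x8
Unfold 1 (reflect across v@8): 8 holes -> [(10, 0), (10, 15), (11, 1), (11, 5), (11, 10), (11, 14), (14, 7), (14, 8)]
Unfold 2 (reflect across v@16): 16 holes -> [(10, 0), (10, 15), (10, 16), (10, 31), (11, 1), (11, 5), (11, 10), (11, 14), (11, 17), (11, 21), (11, 26), (11, 30), (14, 7), (14, 8), (14, 23), (14, 24)]
Unfold 3 (reflect across h@8): 32 holes -> [(1, 7), (1, 8), (1, 23), (1, 24), (4, 1), (4, 5), (4, 10), (4, 14), (4, 17), (4, 21), (4, 26), (4, 30), (5, 0), (5, 15), (5, 16), (5, 31), (10, 0), (10, 15), (10, 16), (10, 31), (11, 1), (11, 5), (11, 10), (11, 14), (11, 17), (11, 21), (11, 26), (11, 30), (14, 7), (14, 8), (14, 23), (14, 24)]

Answer: 32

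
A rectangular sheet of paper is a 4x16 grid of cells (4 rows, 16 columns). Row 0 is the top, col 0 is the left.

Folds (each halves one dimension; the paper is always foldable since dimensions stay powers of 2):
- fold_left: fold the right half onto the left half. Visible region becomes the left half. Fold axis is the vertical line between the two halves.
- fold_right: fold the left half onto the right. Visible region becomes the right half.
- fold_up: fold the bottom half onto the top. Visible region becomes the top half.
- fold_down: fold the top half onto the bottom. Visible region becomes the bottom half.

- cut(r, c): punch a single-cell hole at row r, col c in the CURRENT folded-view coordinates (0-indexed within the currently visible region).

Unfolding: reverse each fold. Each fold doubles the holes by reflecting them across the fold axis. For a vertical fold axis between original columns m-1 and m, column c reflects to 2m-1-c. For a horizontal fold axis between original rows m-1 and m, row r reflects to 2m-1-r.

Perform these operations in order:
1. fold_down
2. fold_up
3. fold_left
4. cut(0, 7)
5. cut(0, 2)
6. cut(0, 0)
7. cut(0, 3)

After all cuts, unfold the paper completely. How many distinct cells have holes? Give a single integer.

Answer: 32

Derivation:
Op 1 fold_down: fold axis h@2; visible region now rows[2,4) x cols[0,16) = 2x16
Op 2 fold_up: fold axis h@3; visible region now rows[2,3) x cols[0,16) = 1x16
Op 3 fold_left: fold axis v@8; visible region now rows[2,3) x cols[0,8) = 1x8
Op 4 cut(0, 7): punch at orig (2,7); cuts so far [(2, 7)]; region rows[2,3) x cols[0,8) = 1x8
Op 5 cut(0, 2): punch at orig (2,2); cuts so far [(2, 2), (2, 7)]; region rows[2,3) x cols[0,8) = 1x8
Op 6 cut(0, 0): punch at orig (2,0); cuts so far [(2, 0), (2, 2), (2, 7)]; region rows[2,3) x cols[0,8) = 1x8
Op 7 cut(0, 3): punch at orig (2,3); cuts so far [(2, 0), (2, 2), (2, 3), (2, 7)]; region rows[2,3) x cols[0,8) = 1x8
Unfold 1 (reflect across v@8): 8 holes -> [(2, 0), (2, 2), (2, 3), (2, 7), (2, 8), (2, 12), (2, 13), (2, 15)]
Unfold 2 (reflect across h@3): 16 holes -> [(2, 0), (2, 2), (2, 3), (2, 7), (2, 8), (2, 12), (2, 13), (2, 15), (3, 0), (3, 2), (3, 3), (3, 7), (3, 8), (3, 12), (3, 13), (3, 15)]
Unfold 3 (reflect across h@2): 32 holes -> [(0, 0), (0, 2), (0, 3), (0, 7), (0, 8), (0, 12), (0, 13), (0, 15), (1, 0), (1, 2), (1, 3), (1, 7), (1, 8), (1, 12), (1, 13), (1, 15), (2, 0), (2, 2), (2, 3), (2, 7), (2, 8), (2, 12), (2, 13), (2, 15), (3, 0), (3, 2), (3, 3), (3, 7), (3, 8), (3, 12), (3, 13), (3, 15)]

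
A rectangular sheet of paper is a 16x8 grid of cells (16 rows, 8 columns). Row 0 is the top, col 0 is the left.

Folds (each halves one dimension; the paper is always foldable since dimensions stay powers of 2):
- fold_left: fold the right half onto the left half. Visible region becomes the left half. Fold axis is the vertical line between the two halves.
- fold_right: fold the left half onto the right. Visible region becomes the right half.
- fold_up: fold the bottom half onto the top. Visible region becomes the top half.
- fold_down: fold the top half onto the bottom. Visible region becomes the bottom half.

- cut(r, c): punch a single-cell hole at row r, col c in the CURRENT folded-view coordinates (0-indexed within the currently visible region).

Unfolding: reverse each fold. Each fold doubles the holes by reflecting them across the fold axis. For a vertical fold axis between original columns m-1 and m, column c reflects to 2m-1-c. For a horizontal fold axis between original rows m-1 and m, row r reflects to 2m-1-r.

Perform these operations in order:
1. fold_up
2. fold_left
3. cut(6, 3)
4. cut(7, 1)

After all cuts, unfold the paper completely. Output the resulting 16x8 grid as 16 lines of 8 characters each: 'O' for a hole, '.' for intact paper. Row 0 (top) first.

Answer: ........
........
........
........
........
........
...OO...
.O....O.
.O....O.
...OO...
........
........
........
........
........
........

Derivation:
Op 1 fold_up: fold axis h@8; visible region now rows[0,8) x cols[0,8) = 8x8
Op 2 fold_left: fold axis v@4; visible region now rows[0,8) x cols[0,4) = 8x4
Op 3 cut(6, 3): punch at orig (6,3); cuts so far [(6, 3)]; region rows[0,8) x cols[0,4) = 8x4
Op 4 cut(7, 1): punch at orig (7,1); cuts so far [(6, 3), (7, 1)]; region rows[0,8) x cols[0,4) = 8x4
Unfold 1 (reflect across v@4): 4 holes -> [(6, 3), (6, 4), (7, 1), (7, 6)]
Unfold 2 (reflect across h@8): 8 holes -> [(6, 3), (6, 4), (7, 1), (7, 6), (8, 1), (8, 6), (9, 3), (9, 4)]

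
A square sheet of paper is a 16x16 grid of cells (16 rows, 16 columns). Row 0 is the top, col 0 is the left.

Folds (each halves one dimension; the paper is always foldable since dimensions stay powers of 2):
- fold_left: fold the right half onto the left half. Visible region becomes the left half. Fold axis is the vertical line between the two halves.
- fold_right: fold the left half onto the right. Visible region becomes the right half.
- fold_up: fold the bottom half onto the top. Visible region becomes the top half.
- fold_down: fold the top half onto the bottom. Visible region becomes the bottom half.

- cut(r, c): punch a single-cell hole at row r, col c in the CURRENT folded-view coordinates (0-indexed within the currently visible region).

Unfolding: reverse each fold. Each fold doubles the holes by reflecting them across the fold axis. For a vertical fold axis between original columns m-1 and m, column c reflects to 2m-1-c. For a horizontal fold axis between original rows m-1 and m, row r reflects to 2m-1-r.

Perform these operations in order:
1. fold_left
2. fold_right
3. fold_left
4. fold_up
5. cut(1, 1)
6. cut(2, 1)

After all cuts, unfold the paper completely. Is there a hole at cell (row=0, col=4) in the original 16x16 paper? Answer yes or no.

Op 1 fold_left: fold axis v@8; visible region now rows[0,16) x cols[0,8) = 16x8
Op 2 fold_right: fold axis v@4; visible region now rows[0,16) x cols[4,8) = 16x4
Op 3 fold_left: fold axis v@6; visible region now rows[0,16) x cols[4,6) = 16x2
Op 4 fold_up: fold axis h@8; visible region now rows[0,8) x cols[4,6) = 8x2
Op 5 cut(1, 1): punch at orig (1,5); cuts so far [(1, 5)]; region rows[0,8) x cols[4,6) = 8x2
Op 6 cut(2, 1): punch at orig (2,5); cuts so far [(1, 5), (2, 5)]; region rows[0,8) x cols[4,6) = 8x2
Unfold 1 (reflect across h@8): 4 holes -> [(1, 5), (2, 5), (13, 5), (14, 5)]
Unfold 2 (reflect across v@6): 8 holes -> [(1, 5), (1, 6), (2, 5), (2, 6), (13, 5), (13, 6), (14, 5), (14, 6)]
Unfold 3 (reflect across v@4): 16 holes -> [(1, 1), (1, 2), (1, 5), (1, 6), (2, 1), (2, 2), (2, 5), (2, 6), (13, 1), (13, 2), (13, 5), (13, 6), (14, 1), (14, 2), (14, 5), (14, 6)]
Unfold 4 (reflect across v@8): 32 holes -> [(1, 1), (1, 2), (1, 5), (1, 6), (1, 9), (1, 10), (1, 13), (1, 14), (2, 1), (2, 2), (2, 5), (2, 6), (2, 9), (2, 10), (2, 13), (2, 14), (13, 1), (13, 2), (13, 5), (13, 6), (13, 9), (13, 10), (13, 13), (13, 14), (14, 1), (14, 2), (14, 5), (14, 6), (14, 9), (14, 10), (14, 13), (14, 14)]
Holes: [(1, 1), (1, 2), (1, 5), (1, 6), (1, 9), (1, 10), (1, 13), (1, 14), (2, 1), (2, 2), (2, 5), (2, 6), (2, 9), (2, 10), (2, 13), (2, 14), (13, 1), (13, 2), (13, 5), (13, 6), (13, 9), (13, 10), (13, 13), (13, 14), (14, 1), (14, 2), (14, 5), (14, 6), (14, 9), (14, 10), (14, 13), (14, 14)]

Answer: no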